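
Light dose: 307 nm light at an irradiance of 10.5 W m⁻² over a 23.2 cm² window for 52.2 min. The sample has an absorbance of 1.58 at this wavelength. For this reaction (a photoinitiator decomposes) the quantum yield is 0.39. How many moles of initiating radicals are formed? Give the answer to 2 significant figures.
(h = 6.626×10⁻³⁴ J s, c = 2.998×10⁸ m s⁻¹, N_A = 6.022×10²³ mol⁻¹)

7.4×10⁻⁵ mol

Photon energy at 307 nm: hc/λ = (6.626×10⁻³⁴)(2.998×10⁸)/(307×10⁻⁹) = 6.471×10⁻¹⁹ J.
Energy delivered: (10.5 W m⁻²)(23.2×10⁻⁴ m²)(3132 s) = 76.30 J.
Photons incident: 76.30 / 6.471×10⁻¹⁹ = 1.179×10²⁰, i.e. 1.179×10²⁰/6.022×10²³ = 1.958×10⁻⁴ mol.
Fraction absorbed: 1 − 10^(−1.58) = 0.9737.
Photons absorbed: 0.9737 × 1.958×10⁻⁴ = 1.907×10⁻⁴ mol.
Product: Φ × n_abs = 0.39 × 1.907×10⁻⁴ = 7.437×10⁻⁵ mol.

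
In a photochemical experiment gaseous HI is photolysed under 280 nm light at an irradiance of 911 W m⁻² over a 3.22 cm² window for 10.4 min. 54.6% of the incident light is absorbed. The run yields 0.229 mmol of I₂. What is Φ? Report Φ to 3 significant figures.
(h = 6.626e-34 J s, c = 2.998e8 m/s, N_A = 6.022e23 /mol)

Φ = 0.979

Product: 0.229 mmol = 2.29e-4 mol.
Photon energy at 280 nm: hc/λ = (6.626e-34)(2.998e8)/(280e-9) = 7.095e-19 J.
Energy delivered: (911 W m⁻²)(3.22e-4 m²)(624 s) = 183.0 J.
Photons incident: 183.0 / 7.095e-19 = 2.579e20, i.e. 2.579e20/6.022e23 = 4.283e-4 mol.
Photons absorbed: 0.546 × 4.283e-4 = 2.339e-4 mol.
Φ = 2.29e-4 mol / 2.339e-4 mol photons = 0.979.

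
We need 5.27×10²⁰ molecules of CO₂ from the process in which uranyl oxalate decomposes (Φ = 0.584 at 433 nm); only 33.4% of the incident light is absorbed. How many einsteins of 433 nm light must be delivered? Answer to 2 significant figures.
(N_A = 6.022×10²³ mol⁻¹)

0.0045 einstein

Product: 5.27×10²⁰ / 6.022×10²³ = 8.751×10⁻⁴ mol.
Photons that must be absorbed: 8.751×10⁻⁴ / 0.584 = 0.001498 mol.
Incident photons needed: 0.001498 / 0.334 = 0.004485 mol.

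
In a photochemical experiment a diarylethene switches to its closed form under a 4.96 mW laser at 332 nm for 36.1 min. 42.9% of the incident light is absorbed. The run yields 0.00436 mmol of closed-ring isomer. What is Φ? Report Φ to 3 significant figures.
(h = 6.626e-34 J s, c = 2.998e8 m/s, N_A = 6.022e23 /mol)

Φ = 0.341

Product: 0.00436 mmol = 4.36e-6 mol.
Photon energy at 332 nm: hc/λ = (6.626e-34)(2.998e8)/(332e-9) = 5.983e-19 J.
Energy delivered: (4.96 mW)(2166 s) = 10.74 J.
Photons incident: 10.74 / 5.983e-19 = 1.795e19, i.e. 1.795e19/6.022e23 = 2.981e-5 mol.
Photons absorbed: 0.429 × 2.981e-5 = 1.279e-5 mol.
Φ = 4.36e-6 mol / 1.279e-5 mol photons = 0.341.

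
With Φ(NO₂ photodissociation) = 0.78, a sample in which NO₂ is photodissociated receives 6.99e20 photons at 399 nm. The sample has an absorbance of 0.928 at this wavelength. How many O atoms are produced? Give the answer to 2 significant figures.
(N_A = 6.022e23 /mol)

4.8e20 atoms

Moles of photons: 6.99e20 / 6.022e23 = 0.001161 mol.
Fraction absorbed: 1 − 10^(−0.928) = 0.8820.
Photons absorbed: 0.8820 × 0.001161 = 0.001024 mol.
Product: Φ × n_abs = 0.78 × 0.001024 = 7.987e-4 mol.
As a count: 7.987e-4 × 6.022e23 = 4.8e20.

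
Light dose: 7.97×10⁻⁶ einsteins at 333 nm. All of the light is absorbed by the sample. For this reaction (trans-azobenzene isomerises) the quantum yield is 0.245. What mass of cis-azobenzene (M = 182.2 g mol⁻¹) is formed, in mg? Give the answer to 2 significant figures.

0.36 mg

Product: Φ × n_abs = 0.245 × 7.97×10⁻⁶ = 1.953×10⁻⁶ mol.
Mass: 1.953×10⁻⁶ × 182.2 = 3.558×10⁻⁴ g = 0.36 mg.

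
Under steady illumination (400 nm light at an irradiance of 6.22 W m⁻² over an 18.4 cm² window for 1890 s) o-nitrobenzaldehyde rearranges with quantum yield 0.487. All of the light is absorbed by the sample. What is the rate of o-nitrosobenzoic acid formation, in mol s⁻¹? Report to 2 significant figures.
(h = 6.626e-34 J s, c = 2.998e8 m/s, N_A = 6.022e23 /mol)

1.9e-8 mol s⁻¹

Photon energy at 400 nm: hc/λ = (6.626e-34)(2.998e8)/(400e-9) = 4.966e-19 J.
Energy delivered: (6.22 W m⁻²)(18.4e-4 m²)(1890 s) = 21.63 J.
Photons incident: 21.63 / 4.966e-19 = 4.356e19, i.e. 4.356e19/6.022e23 = 7.233e-5 mol.
Product formed: 0.487 × 7.233e-5 = 3.522e-5 mol.
Rate: 3.522e-5 / 1890 s = 1.9e-8 mol s⁻¹.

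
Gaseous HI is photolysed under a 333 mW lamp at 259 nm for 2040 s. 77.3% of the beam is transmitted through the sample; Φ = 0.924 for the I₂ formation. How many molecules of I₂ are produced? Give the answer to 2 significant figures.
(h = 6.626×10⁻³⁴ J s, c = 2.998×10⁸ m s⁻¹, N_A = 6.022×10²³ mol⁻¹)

Photon energy at 259 nm: hc/λ = (6.626×10⁻³⁴)(2.998×10⁸)/(259×10⁻⁹) = 7.670×10⁻¹⁹ J.
Energy delivered: (333 mW)(2040 s) = 679.3 J.
Photons incident: 679.3 / 7.670×10⁻¹⁹ = 8.857×10²⁰, i.e. 8.857×10²⁰/6.022×10²³ = 0.001471 mol.
Fraction absorbed: 1 − 77.3/100 = 0.2270.
Photons absorbed: 0.2270 × 0.001471 = 3.339×10⁻⁴ mol.
Product: Φ × n_abs = 0.924 × 3.339×10⁻⁴ = 3.085×10⁻⁴ mol.
As a count: 3.085×10⁻⁴ × 6.022×10²³ = 1.9×10²⁰.

1.9×10²⁰ molecules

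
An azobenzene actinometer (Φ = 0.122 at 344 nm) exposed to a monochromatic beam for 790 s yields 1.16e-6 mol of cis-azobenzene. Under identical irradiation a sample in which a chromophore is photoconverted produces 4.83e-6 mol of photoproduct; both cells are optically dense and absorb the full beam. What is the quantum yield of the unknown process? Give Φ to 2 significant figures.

Φ = 0.51

Photons absorbed by the actinometer: 1.16e-6 / 0.122 = 9.508e-6 mol.
Φ(unknown) = 4.83e-6 / 9.508e-6 = 0.51.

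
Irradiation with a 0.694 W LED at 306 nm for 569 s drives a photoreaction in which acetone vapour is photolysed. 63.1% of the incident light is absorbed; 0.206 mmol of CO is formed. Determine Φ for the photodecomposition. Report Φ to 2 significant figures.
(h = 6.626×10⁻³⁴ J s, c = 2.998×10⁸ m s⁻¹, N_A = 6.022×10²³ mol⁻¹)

Φ = 0.32

Product: 0.206 mmol = 2.06×10⁻⁴ mol.
Photon energy at 306 nm: hc/λ = (6.626×10⁻³⁴)(2.998×10⁸)/(306×10⁻⁹) = 6.492×10⁻¹⁹ J.
Energy delivered: (0.694 W)(569 s) = 394.9 J.
Photons incident: 394.9 / 6.492×10⁻¹⁹ = 6.083×10²⁰, i.e. 6.083×10²⁰/6.022×10²³ = 0.001010 mol.
Photons absorbed: 0.631 × 0.001010 = 6.373×10⁻⁴ mol.
Φ = 2.06×10⁻⁴ mol / 6.373×10⁻⁴ mol photons = 0.32.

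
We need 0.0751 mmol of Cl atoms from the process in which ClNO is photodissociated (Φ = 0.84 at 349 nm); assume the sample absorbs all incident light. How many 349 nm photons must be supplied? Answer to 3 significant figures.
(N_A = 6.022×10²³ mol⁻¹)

Product: 0.0751 mmol = 7.51×10⁻⁵ mol.
Photons that must be absorbed: 7.51×10⁻⁵ / 0.84 = 8.940×10⁻⁵ mol.
Photon count: 8.940×10⁻⁵ × 6.022×10²³ = 5.38×10¹⁹.

5.38×10¹⁹ photons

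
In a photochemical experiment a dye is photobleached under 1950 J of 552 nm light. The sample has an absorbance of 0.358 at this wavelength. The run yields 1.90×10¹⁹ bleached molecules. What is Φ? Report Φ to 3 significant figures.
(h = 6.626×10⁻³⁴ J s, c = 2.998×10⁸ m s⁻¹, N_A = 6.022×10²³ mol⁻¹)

Φ = 0.00625

Product: 1.90×10¹⁹ / 6.022×10²³ = 3.155×10⁻⁵ mol.
Photon energy at 552 nm: hc/λ = (6.626×10⁻³⁴)(2.998×10⁸)/(552×10⁻⁹) = 3.599×10⁻¹⁹ J.
Photons incident: 1950 / 3.599×10⁻¹⁹ = 5.418×10²¹, i.e. 5.418×10²¹/6.022×10²³ = 0.008997 mol.
Fraction absorbed: 1 − 10^(−0.358) = 0.5615.
Photons absorbed: 0.5615 × 0.008997 = 0.005052 mol.
Φ = 3.155×10⁻⁵ mol / 0.005052 mol photons = 0.00625.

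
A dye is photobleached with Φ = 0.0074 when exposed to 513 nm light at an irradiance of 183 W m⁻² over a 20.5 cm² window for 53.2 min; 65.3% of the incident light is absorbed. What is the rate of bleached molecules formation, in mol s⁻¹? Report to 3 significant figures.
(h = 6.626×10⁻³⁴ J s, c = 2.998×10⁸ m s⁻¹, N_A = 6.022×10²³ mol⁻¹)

7.77×10⁻⁹ mol s⁻¹

Photon energy at 513 nm: hc/λ = (6.626×10⁻³⁴)(2.998×10⁸)/(513×10⁻⁹) = 3.872×10⁻¹⁹ J.
Energy delivered: (183 W m⁻²)(20.5×10⁻⁴ m²)(3192 s) = 1197 J.
Photons incident: 1197 / 3.872×10⁻¹⁹ = 3.091×10²¹, i.e. 3.091×10²¹/6.022×10²³ = 0.005133 mol.
Photons absorbed: 0.653 × 0.005133 = 0.003352 mol.
Product formed: 0.0074 × 0.003352 = 2.480×10⁻⁵ mol.
Rate: 2.480×10⁻⁵ / 3192 s = 7.77×10⁻⁹ mol s⁻¹.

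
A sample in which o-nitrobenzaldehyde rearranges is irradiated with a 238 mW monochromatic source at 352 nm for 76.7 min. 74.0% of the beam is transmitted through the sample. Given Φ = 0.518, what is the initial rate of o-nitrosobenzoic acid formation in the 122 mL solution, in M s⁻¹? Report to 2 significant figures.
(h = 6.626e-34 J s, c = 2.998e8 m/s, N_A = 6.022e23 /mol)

Photon energy at 352 nm: hc/λ = (6.626e-34)(2.998e8)/(352e-9) = 5.643e-19 J.
Energy delivered: (238 mW)(4602 s) = 1095 J.
Photons incident: 1095 / 5.643e-19 = 1.940e21, i.e. 1.940e21/6.022e23 = 0.003222 mol.
Fraction absorbed: 1 − 74.0/100 = 0.2600.
Photons absorbed: 0.2600 × 0.003222 = 8.377e-4 mol.
Product formed: 0.518 × 8.377e-4 = 4.339e-4 mol.
Rate: 4.339e-4 mol / (4602 s × 0.122 L) = 7.7e-7 M s⁻¹.

7.7e-7 M s⁻¹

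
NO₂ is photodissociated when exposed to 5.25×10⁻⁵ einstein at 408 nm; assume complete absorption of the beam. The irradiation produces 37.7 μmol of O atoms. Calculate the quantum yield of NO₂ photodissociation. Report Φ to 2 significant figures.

Product: 37.7 μmol = 3.77×10⁻⁵ mol.
Φ = 3.77×10⁻⁵ mol / 5.25×10⁻⁵ mol photons = 0.72.

Φ = 0.72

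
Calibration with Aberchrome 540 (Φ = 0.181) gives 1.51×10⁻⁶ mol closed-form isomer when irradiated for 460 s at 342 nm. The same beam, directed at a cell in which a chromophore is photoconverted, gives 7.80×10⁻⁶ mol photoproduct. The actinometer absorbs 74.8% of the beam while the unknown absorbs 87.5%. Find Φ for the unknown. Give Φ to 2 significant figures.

Φ = 0.80

Photons absorbed by the actinometer: 1.51×10⁻⁶ / 0.181 = 8.343×10⁻⁶ mol.
Incident flux: 8.343×10⁻⁶ / 0.748 = 1.115×10⁻⁵ einstein.
Absorbed by unknown: 0.875 × 1.115×10⁻⁵ = 9.756×10⁻⁶ mol.
Φ(unknown) = 7.80×10⁻⁶ / 9.756×10⁻⁶ = 0.80.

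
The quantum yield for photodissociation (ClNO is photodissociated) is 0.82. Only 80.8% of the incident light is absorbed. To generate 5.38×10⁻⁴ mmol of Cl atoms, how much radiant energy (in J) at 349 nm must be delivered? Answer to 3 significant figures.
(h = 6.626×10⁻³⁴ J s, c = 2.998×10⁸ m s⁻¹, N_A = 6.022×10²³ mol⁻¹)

0.278 J

Product: 5.38×10⁻⁴ mmol = 5.38×10⁻⁷ mol.
Photons that must be absorbed: 5.38×10⁻⁷ / 0.82 = 6.561×10⁻⁷ mol.
Incident photons needed: 6.561×10⁻⁷ / 0.808 = 8.120×10⁻⁷ mol.
Photon energy: hc/λ = 5.692×10⁻¹⁹ J; per mole, 3.428×10⁵ J mol⁻¹.
Energy required: 8.120×10⁻⁷ × 3.428×10⁵ = 0.278 J.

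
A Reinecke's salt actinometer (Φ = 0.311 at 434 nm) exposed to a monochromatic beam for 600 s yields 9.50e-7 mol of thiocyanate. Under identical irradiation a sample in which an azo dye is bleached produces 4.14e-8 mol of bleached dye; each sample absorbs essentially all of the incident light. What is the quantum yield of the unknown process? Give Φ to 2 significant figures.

Φ = 0.014

Photons absorbed by the actinometer: 9.50e-7 / 0.311 = 3.055e-6 mol.
Φ(unknown) = 4.14e-8 / 3.055e-6 = 0.014.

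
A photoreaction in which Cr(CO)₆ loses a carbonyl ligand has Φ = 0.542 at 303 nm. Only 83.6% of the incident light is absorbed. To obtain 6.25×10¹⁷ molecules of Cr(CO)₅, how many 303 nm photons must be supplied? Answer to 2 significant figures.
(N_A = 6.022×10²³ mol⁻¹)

1.4×10¹⁸ photons

Product: 6.25×10¹⁷ / 6.022×10²³ = 1.038×10⁻⁶ mol.
Photons that must be absorbed: 1.038×10⁻⁶ / 0.542 = 1.915×10⁻⁶ mol.
Incident photons needed: 1.915×10⁻⁶ / 0.836 = 2.291×10⁻⁶ mol.
Photon count: 2.291×10⁻⁶ × 6.022×10²³ = 1.4×10¹⁸.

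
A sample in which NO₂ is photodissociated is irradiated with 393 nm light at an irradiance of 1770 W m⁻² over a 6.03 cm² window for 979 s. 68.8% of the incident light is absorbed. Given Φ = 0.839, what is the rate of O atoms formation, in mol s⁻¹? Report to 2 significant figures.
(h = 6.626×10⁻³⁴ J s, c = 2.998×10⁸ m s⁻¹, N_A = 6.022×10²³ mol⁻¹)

Photon energy at 393 nm: hc/λ = (6.626×10⁻³⁴)(2.998×10⁸)/(393×10⁻⁹) = 5.055×10⁻¹⁹ J.
Energy delivered: (1770 W m⁻²)(6.03×10⁻⁴ m²)(979 s) = 1045 J.
Photons incident: 1045 / 5.055×10⁻¹⁹ = 2.067×10²¹, i.e. 2.067×10²¹/6.022×10²³ = 0.003432 mol.
Photons absorbed: 0.688 × 0.003432 = 0.002361 mol.
Product formed: 0.839 × 0.002361 = 0.001981 mol.
Rate: 0.001981 / 979 s = 2.0×10⁻⁶ mol s⁻¹.

2.0×10⁻⁶ mol s⁻¹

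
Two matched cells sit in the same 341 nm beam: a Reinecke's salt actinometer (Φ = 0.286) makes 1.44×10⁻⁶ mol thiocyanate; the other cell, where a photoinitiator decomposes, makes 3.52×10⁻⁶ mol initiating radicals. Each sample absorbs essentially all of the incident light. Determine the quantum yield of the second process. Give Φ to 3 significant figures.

Photons absorbed by the actinometer: 1.44×10⁻⁶ / 0.286 = 5.035×10⁻⁶ mol.
Φ(unknown) = 3.52×10⁻⁶ / 5.035×10⁻⁶ = 0.699.

Φ = 0.699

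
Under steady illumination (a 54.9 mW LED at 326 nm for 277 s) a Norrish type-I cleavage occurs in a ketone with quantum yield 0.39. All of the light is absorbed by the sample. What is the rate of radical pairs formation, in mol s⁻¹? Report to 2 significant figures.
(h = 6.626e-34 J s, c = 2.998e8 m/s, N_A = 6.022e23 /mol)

5.8e-8 mol s⁻¹

Photon energy at 326 nm: hc/λ = (6.626e-34)(2.998e8)/(326e-9) = 6.093e-19 J.
Energy delivered: (54.9 mW)(277 s) = 15.21 J.
Photons incident: 15.21 / 6.093e-19 = 2.496e19, i.e. 2.496e19/6.022e23 = 4.145e-5 mol.
Product formed: 0.39 × 4.145e-5 = 1.617e-5 mol.
Rate: 1.617e-5 / 277 s = 5.8e-8 mol s⁻¹.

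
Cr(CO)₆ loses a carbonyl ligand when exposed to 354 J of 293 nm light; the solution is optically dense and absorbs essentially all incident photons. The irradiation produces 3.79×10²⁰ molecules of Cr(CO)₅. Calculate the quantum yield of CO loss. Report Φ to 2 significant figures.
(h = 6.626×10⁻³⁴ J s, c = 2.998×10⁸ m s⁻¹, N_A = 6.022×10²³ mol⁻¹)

Product: 3.79×10²⁰ / 6.022×10²³ = 6.294×10⁻⁴ mol.
Photon energy at 293 nm: hc/λ = (6.626×10⁻³⁴)(2.998×10⁸)/(293×10⁻⁹) = 6.780×10⁻¹⁹ J.
Photons incident: 354 / 6.780×10⁻¹⁹ = 5.221×10²⁰, i.e. 5.221×10²⁰/6.022×10²³ = 8.670×10⁻⁴ mol.
Φ = 6.294×10⁻⁴ mol / 8.670×10⁻⁴ mol photons = 0.73.

Φ = 0.73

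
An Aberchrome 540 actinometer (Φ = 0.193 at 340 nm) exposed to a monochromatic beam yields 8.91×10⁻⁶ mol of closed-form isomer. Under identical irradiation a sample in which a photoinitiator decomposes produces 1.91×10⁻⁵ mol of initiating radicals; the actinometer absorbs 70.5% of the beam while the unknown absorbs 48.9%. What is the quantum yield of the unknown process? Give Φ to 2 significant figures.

Φ = 0.60

Photons absorbed by the actinometer: 8.91×10⁻⁶ / 0.193 = 4.617×10⁻⁵ mol.
Incident flux: 4.617×10⁻⁵ / 0.705 = 6.549×10⁻⁵ einstein.
Absorbed by unknown: 0.489 × 6.549×10⁻⁵ = 3.202×10⁻⁵ mol.
Φ(unknown) = 1.91×10⁻⁵ / 3.202×10⁻⁵ = 0.60.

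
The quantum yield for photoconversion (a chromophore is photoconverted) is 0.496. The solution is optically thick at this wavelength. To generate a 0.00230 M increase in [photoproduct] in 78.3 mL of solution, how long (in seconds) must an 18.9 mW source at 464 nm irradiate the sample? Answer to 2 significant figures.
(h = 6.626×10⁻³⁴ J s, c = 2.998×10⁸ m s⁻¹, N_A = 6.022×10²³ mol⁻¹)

Product: (0.00230 M)(0.0783 L) = 1.801×10⁻⁴ mol.
Photons that must be absorbed: 1.801×10⁻⁴ / 0.496 = 3.631×10⁻⁴ mol.
Photon energy: hc/λ = 4.281×10⁻¹⁹ J; per mole, 2.578×10⁵ J mol⁻¹.
Energy required: 3.631×10⁻⁴ × 2.578×10⁵ = 93.61 J.
Time: 93.61 J / 0.0189 W = 5000 s.

t ≈ 5000 s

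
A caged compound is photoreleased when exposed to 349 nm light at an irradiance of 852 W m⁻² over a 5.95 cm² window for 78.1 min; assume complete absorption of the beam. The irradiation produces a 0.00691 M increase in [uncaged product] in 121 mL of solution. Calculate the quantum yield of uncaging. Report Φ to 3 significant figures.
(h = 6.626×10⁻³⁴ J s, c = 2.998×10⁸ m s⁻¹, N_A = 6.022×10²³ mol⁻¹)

Φ = 0.121

Product: (0.00691 M)(0.121 L) = 8.361×10⁻⁴ mol.
Photon energy at 349 nm: hc/λ = (6.626×10⁻³⁴)(2.998×10⁸)/(349×10⁻⁹) = 5.692×10⁻¹⁹ J.
Energy delivered: (852 W m⁻²)(5.95×10⁻⁴ m²)(4686 s) = 2376 J.
Photons incident: 2376 / 5.692×10⁻¹⁹ = 4.174×10²¹, i.e. 4.174×10²¹/6.022×10²³ = 0.006931 mol.
Φ = 8.361×10⁻⁴ mol / 0.006931 mol photons = 0.121.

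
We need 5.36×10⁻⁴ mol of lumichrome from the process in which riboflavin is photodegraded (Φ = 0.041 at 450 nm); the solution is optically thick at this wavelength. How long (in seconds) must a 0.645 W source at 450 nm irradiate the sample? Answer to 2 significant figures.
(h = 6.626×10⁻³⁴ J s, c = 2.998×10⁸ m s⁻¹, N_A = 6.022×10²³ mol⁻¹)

t ≈ 5400 s

Photons that must be absorbed: 5.36×10⁻⁴ / 0.041 = 0.01307 mol.
Photon energy: hc/λ = 4.414×10⁻¹⁹ J; per mole, 2.658×10⁵ J mol⁻¹.
Energy required: 0.01307 × 2.658×10⁵ = 3474 J.
Time: 3474 J / 0.645 W = 5400 s.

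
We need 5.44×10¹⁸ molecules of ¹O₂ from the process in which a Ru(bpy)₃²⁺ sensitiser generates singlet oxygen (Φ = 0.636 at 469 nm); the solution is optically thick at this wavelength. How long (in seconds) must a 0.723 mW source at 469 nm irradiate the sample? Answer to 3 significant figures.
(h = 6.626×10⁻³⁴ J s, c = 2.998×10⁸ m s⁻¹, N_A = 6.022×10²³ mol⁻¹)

Product: 5.44×10¹⁸ / 6.022×10²³ = 9.034×10⁻⁶ mol.
Photons that must be absorbed: 9.034×10⁻⁶ / 0.636 = 1.420×10⁻⁵ mol.
Photon energy: hc/λ = 4.236×10⁻¹⁹ J; per mole, 2.551×10⁵ J mol⁻¹.
Energy required: 1.420×10⁻⁵ × 2.551×10⁵ = 3.622 J.
Time: 3.622 J / 0.000723 W = 5010 s.

t ≈ 5010 s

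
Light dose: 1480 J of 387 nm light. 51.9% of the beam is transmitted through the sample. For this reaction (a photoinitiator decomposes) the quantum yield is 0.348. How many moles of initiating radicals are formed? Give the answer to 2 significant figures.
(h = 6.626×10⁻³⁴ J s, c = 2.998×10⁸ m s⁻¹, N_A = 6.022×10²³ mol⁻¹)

8.0×10⁻⁴ mol

Photon energy at 387 nm: hc/λ = (6.626×10⁻³⁴)(2.998×10⁸)/(387×10⁻⁹) = 5.133×10⁻¹⁹ J.
Photons incident: 1480 / 5.133×10⁻¹⁹ = 2.883×10²¹, i.e. 2.883×10²¹/6.022×10²³ = 0.004787 mol.
Fraction absorbed: 1 − 51.9/100 = 0.4810.
Photons absorbed: 0.4810 × 0.004787 = 0.002303 mol.
Product: Φ × n_abs = 0.348 × 0.002303 = 8.014×10⁻⁴ mol.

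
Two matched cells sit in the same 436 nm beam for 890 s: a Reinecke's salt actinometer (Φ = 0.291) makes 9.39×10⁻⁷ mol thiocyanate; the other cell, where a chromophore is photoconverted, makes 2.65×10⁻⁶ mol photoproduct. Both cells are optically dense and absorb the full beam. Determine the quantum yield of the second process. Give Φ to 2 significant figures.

Φ = 0.82

Photons absorbed by the actinometer: 9.39×10⁻⁷ / 0.291 = 3.227×10⁻⁶ mol.
Φ(unknown) = 2.65×10⁻⁶ / 3.227×10⁻⁶ = 0.82.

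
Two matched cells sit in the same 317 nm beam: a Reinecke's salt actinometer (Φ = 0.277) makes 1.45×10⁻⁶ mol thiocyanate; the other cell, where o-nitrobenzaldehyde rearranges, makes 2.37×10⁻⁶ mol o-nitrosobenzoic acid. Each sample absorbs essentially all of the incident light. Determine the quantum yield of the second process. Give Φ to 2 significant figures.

Photons absorbed by the actinometer: 1.45×10⁻⁶ / 0.277 = 5.235×10⁻⁶ mol.
Φ(unknown) = 2.37×10⁻⁶ / 5.235×10⁻⁶ = 0.45.

Φ = 0.45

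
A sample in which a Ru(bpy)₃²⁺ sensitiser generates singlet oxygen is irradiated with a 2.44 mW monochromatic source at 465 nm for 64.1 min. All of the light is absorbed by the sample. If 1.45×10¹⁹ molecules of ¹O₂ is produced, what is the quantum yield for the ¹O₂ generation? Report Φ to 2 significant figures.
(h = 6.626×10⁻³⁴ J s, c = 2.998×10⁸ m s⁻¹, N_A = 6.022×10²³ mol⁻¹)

Φ = 0.66

Product: 1.45×10¹⁹ / 6.022×10²³ = 2.408×10⁻⁵ mol.
Photon energy at 465 nm: hc/λ = (6.626×10⁻³⁴)(2.998×10⁸)/(465×10⁻⁹) = 4.272×10⁻¹⁹ J.
Energy delivered: (2.44 mW)(3846 s) = 9.384 J.
Photons incident: 9.384 / 4.272×10⁻¹⁹ = 2.197×10¹⁹, i.e. 2.197×10¹⁹/6.022×10²³ = 3.648×10⁻⁵ mol.
Φ = 2.408×10⁻⁵ mol / 3.648×10⁻⁵ mol photons = 0.66.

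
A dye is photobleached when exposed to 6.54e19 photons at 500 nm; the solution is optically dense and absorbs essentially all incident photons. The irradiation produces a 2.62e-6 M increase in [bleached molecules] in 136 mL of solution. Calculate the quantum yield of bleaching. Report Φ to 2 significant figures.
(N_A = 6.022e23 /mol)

Φ = 0.0033

Product: (2.62e-6 M)(0.136 L) = 3.563e-7 mol.
Moles of photons: 6.54e19 / 6.022e23 = 1.086e-4 mol.
Φ = 3.563e-7 mol / 1.086e-4 mol photons = 0.0033.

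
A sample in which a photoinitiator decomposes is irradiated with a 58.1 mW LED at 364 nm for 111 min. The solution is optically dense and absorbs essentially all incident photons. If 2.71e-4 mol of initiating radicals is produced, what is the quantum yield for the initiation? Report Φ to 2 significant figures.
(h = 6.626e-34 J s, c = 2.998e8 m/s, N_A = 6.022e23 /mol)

Photon energy at 364 nm: hc/λ = (6.626e-34)(2.998e8)/(364e-9) = 5.457e-19 J.
Energy delivered: (58.1 mW)(6660 s) = 386.9 J.
Photons incident: 386.9 / 5.457e-19 = 7.090e20, i.e. 7.090e20/6.022e23 = 0.001177 mol.
Φ = 2.71e-4 mol / 0.001177 mol photons = 0.23.

Φ = 0.23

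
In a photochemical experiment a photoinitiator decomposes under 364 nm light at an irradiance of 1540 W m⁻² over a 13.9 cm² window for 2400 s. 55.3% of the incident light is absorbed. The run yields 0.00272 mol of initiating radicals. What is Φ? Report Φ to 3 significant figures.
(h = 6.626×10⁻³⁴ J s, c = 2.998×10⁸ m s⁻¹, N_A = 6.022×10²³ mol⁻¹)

Photon energy at 364 nm: hc/λ = (6.626×10⁻³⁴)(2.998×10⁸)/(364×10⁻⁹) = 5.457×10⁻¹⁹ J.
Energy delivered: (1540 W m⁻²)(13.9×10⁻⁴ m²)(2400 s) = 5137 J.
Photons incident: 5137 / 5.457×10⁻¹⁹ = 9.414×10²¹, i.e. 9.414×10²¹/6.022×10²³ = 0.01563 mol.
Photons absorbed: 0.553 × 0.01563 = 0.008643 mol.
Φ = 0.00272 mol / 0.008643 mol photons = 0.315.

Φ = 0.315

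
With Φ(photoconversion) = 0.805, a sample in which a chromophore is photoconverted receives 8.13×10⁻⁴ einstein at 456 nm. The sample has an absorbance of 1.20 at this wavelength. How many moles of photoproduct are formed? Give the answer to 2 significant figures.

Fraction absorbed: 1 − 10^(−1.20) = 0.9369.
Photons absorbed: 0.9369 × 8.13×10⁻⁴ = 7.617×10⁻⁴ mol.
Product: Φ × n_abs = 0.805 × 7.617×10⁻⁴ = 6.132×10⁻⁴ mol.

6.1×10⁻⁴ mol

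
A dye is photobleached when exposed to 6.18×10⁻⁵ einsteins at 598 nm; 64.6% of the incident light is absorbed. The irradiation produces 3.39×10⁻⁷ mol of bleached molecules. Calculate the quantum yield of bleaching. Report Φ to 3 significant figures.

Photons absorbed: 0.646 × 6.18×10⁻⁵ = 3.992×10⁻⁵ mol.
Φ = 3.39×10⁻⁷ mol / 3.992×10⁻⁵ mol photons = 0.00849.

Φ = 0.00849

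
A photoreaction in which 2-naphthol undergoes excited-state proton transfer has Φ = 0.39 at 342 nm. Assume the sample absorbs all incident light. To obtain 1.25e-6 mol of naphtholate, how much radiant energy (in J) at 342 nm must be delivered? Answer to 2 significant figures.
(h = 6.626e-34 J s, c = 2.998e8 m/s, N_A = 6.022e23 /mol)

Photons that must be absorbed: 1.25e-6 / 0.39 = 3.205e-6 mol.
Photon energy: hc/λ = 5.808e-19 J; per mole, 3.498e5 J mol⁻¹.
Energy required: 3.205e-6 × 3.498e5 = 1.1 J.

1.1 J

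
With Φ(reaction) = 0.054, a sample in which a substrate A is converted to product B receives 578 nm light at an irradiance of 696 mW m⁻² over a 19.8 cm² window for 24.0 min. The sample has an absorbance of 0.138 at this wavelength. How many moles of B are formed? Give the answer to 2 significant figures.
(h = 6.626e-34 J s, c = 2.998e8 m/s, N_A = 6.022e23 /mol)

Photon energy at 578 nm: hc/λ = (6.626e-34)(2.998e8)/(578e-9) = 3.437e-19 J.
Energy delivered: (696 mW m⁻²)(19.8e-4 m²)(1440 s) = 1.984 J.
Photons incident: 1.984 / 3.437e-19 = 5.772e18, i.e. 5.772e18/6.022e23 = 9.585e-6 mol.
Fraction absorbed: 1 − 10^(−0.138) = 0.2722.
Photons absorbed: 0.2722 × 9.585e-6 = 2.609e-6 mol.
Product: Φ × n_abs = 0.054 × 2.609e-6 = 1.409e-7 mol.

1.4e-7 mol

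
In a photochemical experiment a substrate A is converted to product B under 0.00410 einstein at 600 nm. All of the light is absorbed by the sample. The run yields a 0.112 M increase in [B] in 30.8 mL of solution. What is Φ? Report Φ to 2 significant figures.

Φ = 0.84

Product: (0.112 M)(0.0308 L) = 0.003450 mol.
Φ = 0.003450 mol / 0.00410 mol photons = 0.84.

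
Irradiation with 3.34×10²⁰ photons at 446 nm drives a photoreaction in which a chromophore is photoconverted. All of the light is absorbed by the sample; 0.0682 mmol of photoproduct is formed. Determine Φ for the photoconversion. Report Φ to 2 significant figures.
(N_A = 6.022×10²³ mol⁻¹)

Φ = 0.12

Product: 0.0682 mmol = 6.82×10⁻⁵ mol.
Moles of photons: 3.34×10²⁰ / 6.022×10²³ = 5.546×10⁻⁴ mol.
Φ = 6.82×10⁻⁵ mol / 5.546×10⁻⁴ mol photons = 0.12.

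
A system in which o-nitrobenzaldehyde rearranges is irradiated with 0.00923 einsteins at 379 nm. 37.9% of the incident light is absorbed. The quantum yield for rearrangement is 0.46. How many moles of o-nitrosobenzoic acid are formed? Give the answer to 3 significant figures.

0.00161 mol

Photons absorbed: 0.379 × 0.00923 = 0.003498 mol.
Product: Φ × n_abs = 0.46 × 0.003498 = 0.001609 mol.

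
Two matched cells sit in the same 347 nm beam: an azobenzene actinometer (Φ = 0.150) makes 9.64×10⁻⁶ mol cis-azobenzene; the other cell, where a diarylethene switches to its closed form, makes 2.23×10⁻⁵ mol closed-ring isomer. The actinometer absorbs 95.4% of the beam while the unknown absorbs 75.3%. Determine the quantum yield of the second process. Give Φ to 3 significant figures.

Φ = 0.440

Photons absorbed by the actinometer: 9.64×10⁻⁶ / 0.150 = 6.427×10⁻⁵ mol.
Incident flux: 6.427×10⁻⁵ / 0.954 = 6.737×10⁻⁵ einstein.
Absorbed by unknown: 0.753 × 6.737×10⁻⁵ = 5.073×10⁻⁵ mol.
Φ(unknown) = 2.23×10⁻⁵ / 5.073×10⁻⁵ = 0.440.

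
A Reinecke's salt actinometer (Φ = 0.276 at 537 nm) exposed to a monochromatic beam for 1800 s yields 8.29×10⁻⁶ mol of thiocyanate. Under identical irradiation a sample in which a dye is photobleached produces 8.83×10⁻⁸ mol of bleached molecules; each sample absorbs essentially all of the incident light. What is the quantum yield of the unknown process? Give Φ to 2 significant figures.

Photons absorbed by the actinometer: 8.29×10⁻⁶ / 0.276 = 3.004×10⁻⁵ mol.
Φ(unknown) = 8.83×10⁻⁸ / 3.004×10⁻⁵ = 0.0029.

Φ = 0.0029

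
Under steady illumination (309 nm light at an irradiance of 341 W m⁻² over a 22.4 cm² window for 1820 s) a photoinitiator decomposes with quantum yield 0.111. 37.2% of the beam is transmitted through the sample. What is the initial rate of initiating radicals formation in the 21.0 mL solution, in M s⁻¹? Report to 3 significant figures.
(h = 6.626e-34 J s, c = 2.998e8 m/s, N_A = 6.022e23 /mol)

Photon energy at 309 nm: hc/λ = (6.626e-34)(2.998e8)/(309e-9) = 6.429e-19 J.
Energy delivered: (341 W m⁻²)(22.4e-4 m²)(1820 s) = 1390 J.
Photons incident: 1390 / 6.429e-19 = 2.162e21, i.e. 2.162e21/6.022e23 = 0.003590 mol.
Fraction absorbed: 1 − 37.2/100 = 0.6280.
Photons absorbed: 0.6280 × 0.003590 = 0.002255 mol.
Product formed: 0.111 × 0.002255 = 2.503e-4 mol.
Rate: 2.503e-4 mol / (1820 s × 0.021 L) = 6.55e-6 M s⁻¹.

6.55e-6 M s⁻¹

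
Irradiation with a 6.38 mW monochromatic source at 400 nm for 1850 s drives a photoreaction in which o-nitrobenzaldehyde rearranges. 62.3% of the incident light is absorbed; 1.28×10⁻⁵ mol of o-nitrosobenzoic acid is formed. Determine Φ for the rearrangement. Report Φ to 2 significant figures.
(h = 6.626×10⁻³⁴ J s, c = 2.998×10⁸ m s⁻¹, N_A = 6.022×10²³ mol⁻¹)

Φ = 0.52

Photon energy at 400 nm: hc/λ = (6.626×10⁻³⁴)(2.998×10⁸)/(400×10⁻⁹) = 4.966×10⁻¹⁹ J.
Energy delivered: (6.38 mW)(1850 s) = 11.80 J.
Photons incident: 11.80 / 4.966×10⁻¹⁹ = 2.376×10¹⁹, i.e. 2.376×10¹⁹/6.022×10²³ = 3.946×10⁻⁵ mol.
Photons absorbed: 0.623 × 3.946×10⁻⁵ = 2.458×10⁻⁵ mol.
Φ = 1.28×10⁻⁵ mol / 2.458×10⁻⁵ mol photons = 0.52.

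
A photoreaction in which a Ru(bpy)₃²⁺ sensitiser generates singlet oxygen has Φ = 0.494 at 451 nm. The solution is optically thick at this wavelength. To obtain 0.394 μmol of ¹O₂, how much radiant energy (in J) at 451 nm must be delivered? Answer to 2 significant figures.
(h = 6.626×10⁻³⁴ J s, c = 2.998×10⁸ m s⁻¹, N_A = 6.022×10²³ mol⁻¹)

Product: 0.394 μmol = 3.94×10⁻⁷ mol.
Photons that must be absorbed: 3.94×10⁻⁷ / 0.494 = 7.976×10⁻⁷ mol.
Photon energy: hc/λ = 4.405×10⁻¹⁹ J; per mole, 2.653×10⁵ J mol⁻¹.
Energy required: 7.976×10⁻⁷ × 2.653×10⁵ = 0.21 J.

0.21 J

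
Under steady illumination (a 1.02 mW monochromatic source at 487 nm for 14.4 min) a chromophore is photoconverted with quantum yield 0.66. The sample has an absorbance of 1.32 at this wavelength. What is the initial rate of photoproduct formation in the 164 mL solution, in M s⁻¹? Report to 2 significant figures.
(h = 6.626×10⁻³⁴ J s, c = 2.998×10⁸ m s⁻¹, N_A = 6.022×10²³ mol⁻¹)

Photon energy at 487 nm: hc/λ = (6.626×10⁻³⁴)(2.998×10⁸)/(487×10⁻⁹) = 4.079×10⁻¹⁹ J.
Energy delivered: (1.02 mW)(864 s) = 0.8813 J.
Photons incident: 0.8813 / 4.079×10⁻¹⁹ = 2.161×10¹⁸, i.e. 2.161×10¹⁸/6.022×10²³ = 3.589×10⁻⁶ mol.
Fraction absorbed: 1 − 10^(−1.32) = 0.9521.
Photons absorbed: 0.9521 × 3.589×10⁻⁶ = 3.417×10⁻⁶ mol.
Product formed: 0.66 × 3.417×10⁻⁶ = 2.255×10⁻⁶ mol.
Rate: 2.255×10⁻⁶ mol / (864 s × 0.164 L) = 1.6×10⁻⁸ M s⁻¹.

1.6×10⁻⁸ M s⁻¹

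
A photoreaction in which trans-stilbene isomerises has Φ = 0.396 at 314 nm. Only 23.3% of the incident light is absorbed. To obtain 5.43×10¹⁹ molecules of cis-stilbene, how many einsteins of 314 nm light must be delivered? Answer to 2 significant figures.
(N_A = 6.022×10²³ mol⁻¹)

Product: 5.43×10¹⁹ / 6.022×10²³ = 9.017×10⁻⁵ mol.
Photons that must be absorbed: 9.017×10⁻⁵ / 0.396 = 2.277×10⁻⁴ mol.
Incident photons needed: 2.277×10⁻⁴ / 0.233 = 9.773×10⁻⁴ mol.

9.8×10⁻⁴ einstein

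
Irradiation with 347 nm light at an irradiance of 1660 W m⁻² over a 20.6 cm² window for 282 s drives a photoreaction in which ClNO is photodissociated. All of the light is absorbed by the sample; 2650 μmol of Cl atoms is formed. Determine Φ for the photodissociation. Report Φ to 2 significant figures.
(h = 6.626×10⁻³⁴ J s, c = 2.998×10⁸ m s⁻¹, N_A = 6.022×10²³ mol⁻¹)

Product: 2650 μmol = 0.00265 mol.
Photon energy at 347 nm: hc/λ = (6.626×10⁻³⁴)(2.998×10⁸)/(347×10⁻⁹) = 5.725×10⁻¹⁹ J.
Energy delivered: (1660 W m⁻²)(20.6×10⁻⁴ m²)(282 s) = 964.3 J.
Photons incident: 964.3 / 5.725×10⁻¹⁹ = 1.684×10²¹, i.e. 1.684×10²¹/6.022×10²³ = 0.002796 mol.
Φ = 0.00265 mol / 0.002796 mol photons = 0.95.

Φ = 0.95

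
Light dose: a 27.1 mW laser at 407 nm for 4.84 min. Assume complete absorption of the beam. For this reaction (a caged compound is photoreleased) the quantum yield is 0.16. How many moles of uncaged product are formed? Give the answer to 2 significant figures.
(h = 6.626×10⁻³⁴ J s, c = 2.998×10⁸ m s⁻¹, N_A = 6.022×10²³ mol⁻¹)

4.3×10⁻⁶ mol

Photon energy at 407 nm: hc/λ = (6.626×10⁻³⁴)(2.998×10⁸)/(407×10⁻⁹) = 4.881×10⁻¹⁹ J.
Energy delivered: (27.1 mW)(290.4 s) = 7.870 J.
Photons incident: 7.870 / 4.881×10⁻¹⁹ = 1.612×10¹⁹, i.e. 1.612×10¹⁹/6.022×10²³ = 2.677×10⁻⁵ mol.
Product: Φ × n_abs = 0.16 × 2.677×10⁻⁵ = 4.283×10⁻⁶ mol.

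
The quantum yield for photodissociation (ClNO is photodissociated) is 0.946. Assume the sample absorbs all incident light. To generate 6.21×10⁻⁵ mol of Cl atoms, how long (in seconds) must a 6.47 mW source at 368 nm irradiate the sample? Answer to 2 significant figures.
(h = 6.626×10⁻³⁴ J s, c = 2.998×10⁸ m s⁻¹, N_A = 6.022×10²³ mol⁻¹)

t ≈ 3300 s

Photons that must be absorbed: 6.21×10⁻⁵ / 0.946 = 6.564×10⁻⁵ mol.
Photon energy: hc/λ = 5.398×10⁻¹⁹ J; per mole, 3.251×10⁵ J mol⁻¹.
Energy required: 6.564×10⁻⁵ × 3.251×10⁵ = 21.34 J.
Time: 21.34 J / 0.00647 W = 3300 s.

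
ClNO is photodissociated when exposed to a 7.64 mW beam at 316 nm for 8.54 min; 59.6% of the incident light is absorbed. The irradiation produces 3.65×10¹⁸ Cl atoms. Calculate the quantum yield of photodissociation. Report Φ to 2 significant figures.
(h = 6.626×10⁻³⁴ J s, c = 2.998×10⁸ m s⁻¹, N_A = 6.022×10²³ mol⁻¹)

Product: 3.65×10¹⁸ / 6.022×10²³ = 6.061×10⁻⁶ mol.
Photon energy at 316 nm: hc/λ = (6.626×10⁻³⁴)(2.998×10⁸)/(316×10⁻⁹) = 6.286×10⁻¹⁹ J.
Energy delivered: (7.64 mW)(512.4 s) = 3.915 J.
Photons incident: 3.915 / 6.286×10⁻¹⁹ = 6.228×10¹⁸, i.e. 6.228×10¹⁸/6.022×10²³ = 1.034×10⁻⁵ mol.
Photons absorbed: 0.596 × 1.034×10⁻⁵ = 6.163×10⁻⁶ mol.
Φ = 6.061×10⁻⁶ mol / 6.163×10⁻⁶ mol photons = 0.98.

Φ = 0.98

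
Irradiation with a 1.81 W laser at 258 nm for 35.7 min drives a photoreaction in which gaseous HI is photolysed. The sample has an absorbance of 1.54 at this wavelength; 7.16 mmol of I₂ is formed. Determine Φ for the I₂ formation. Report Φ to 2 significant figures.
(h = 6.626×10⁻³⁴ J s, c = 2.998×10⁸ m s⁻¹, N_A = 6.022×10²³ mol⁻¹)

Product: 7.16 mmol = 0.00716 mol.
Photon energy at 258 nm: hc/λ = (6.626×10⁻³⁴)(2.998×10⁸)/(258×10⁻⁹) = 7.700×10⁻¹⁹ J.
Energy delivered: (1.81 W)(2142 s) = 3877 J.
Photons incident: 3877 / 7.700×10⁻¹⁹ = 5.035×10²¹, i.e. 5.035×10²¹/6.022×10²³ = 0.008361 mol.
Fraction absorbed: 1 − 10^(−1.54) = 0.9712.
Photons absorbed: 0.9712 × 0.008361 = 0.008120 mol.
Φ = 0.00716 mol / 0.008120 mol photons = 0.88.

Φ = 0.88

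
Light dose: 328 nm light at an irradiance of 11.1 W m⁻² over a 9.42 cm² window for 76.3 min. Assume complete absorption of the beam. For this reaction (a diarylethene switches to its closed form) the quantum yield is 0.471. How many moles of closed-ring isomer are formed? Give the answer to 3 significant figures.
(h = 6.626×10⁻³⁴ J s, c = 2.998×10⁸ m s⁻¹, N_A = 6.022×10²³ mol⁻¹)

Photon energy at 328 nm: hc/λ = (6.626×10⁻³⁴)(2.998×10⁸)/(328×10⁻⁹) = 6.056×10⁻¹⁹ J.
Energy delivered: (11.1 W m⁻²)(9.42×10⁻⁴ m²)(4578 s) = 47.87 J.
Photons incident: 47.87 / 6.056×10⁻¹⁹ = 7.905×10¹⁹, i.e. 7.905×10¹⁹/6.022×10²³ = 1.313×10⁻⁴ mol.
Product: Φ × n_abs = 0.471 × 1.313×10⁻⁴ = 6.184×10⁻⁵ mol.

6.18×10⁻⁵ mol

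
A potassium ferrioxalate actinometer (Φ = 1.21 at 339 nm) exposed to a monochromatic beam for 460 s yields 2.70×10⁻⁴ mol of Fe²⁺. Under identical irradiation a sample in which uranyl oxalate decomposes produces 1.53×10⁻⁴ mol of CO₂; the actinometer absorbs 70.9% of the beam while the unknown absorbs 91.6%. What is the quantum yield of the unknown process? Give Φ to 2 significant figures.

Φ = 0.53

Photons absorbed by the actinometer: 2.70×10⁻⁴ / 1.21 = 2.231×10⁻⁴ mol.
Incident flux: 2.231×10⁻⁴ / 0.709 = 3.147×10⁻⁴ einstein.
Absorbed by unknown: 0.916 × 3.147×10⁻⁴ = 2.883×10⁻⁴ mol.
Φ(unknown) = 1.53×10⁻⁴ / 2.883×10⁻⁴ = 0.53.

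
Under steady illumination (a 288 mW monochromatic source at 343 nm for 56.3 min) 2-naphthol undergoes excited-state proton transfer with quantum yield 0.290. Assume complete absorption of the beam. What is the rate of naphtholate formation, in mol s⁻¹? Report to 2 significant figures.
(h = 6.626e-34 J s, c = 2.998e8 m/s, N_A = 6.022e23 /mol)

2.4e-7 mol s⁻¹

Photon energy at 343 nm: hc/λ = (6.626e-34)(2.998e8)/(343e-9) = 5.791e-19 J.
Energy delivered: (288 mW)(3378 s) = 972.9 J.
Photons incident: 972.9 / 5.791e-19 = 1.680e21, i.e. 1.680e21/6.022e23 = 0.002790 mol.
Product formed: 0.290 × 0.002790 = 8.091e-4 mol.
Rate: 8.091e-4 / 3378 s = 2.4e-7 mol s⁻¹.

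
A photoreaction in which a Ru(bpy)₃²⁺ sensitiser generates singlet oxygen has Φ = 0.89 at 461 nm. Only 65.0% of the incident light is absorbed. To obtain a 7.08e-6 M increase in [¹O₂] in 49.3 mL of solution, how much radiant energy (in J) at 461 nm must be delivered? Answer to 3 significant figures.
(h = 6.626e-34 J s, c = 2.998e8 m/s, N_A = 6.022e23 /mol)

0.157 J

Product: (7.08e-6 M)(0.0493 L) = 3.490e-7 mol.
Photons that must be absorbed: 3.490e-7 / 0.89 = 3.921e-7 mol.
Incident photons needed: 3.921e-7 / 0.650 = 6.032e-7 mol.
Photon energy: hc/λ = 4.309e-19 J; per mole, 2.595e5 J mol⁻¹.
Energy required: 6.032e-7 × 2.595e5 = 0.157 J.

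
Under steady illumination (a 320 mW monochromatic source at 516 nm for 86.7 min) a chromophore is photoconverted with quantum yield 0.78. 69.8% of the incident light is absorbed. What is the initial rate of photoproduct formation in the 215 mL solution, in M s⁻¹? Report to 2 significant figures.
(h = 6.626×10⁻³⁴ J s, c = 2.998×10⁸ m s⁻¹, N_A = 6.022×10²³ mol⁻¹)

Photon energy at 516 nm: hc/λ = (6.626×10⁻³⁴)(2.998×10⁸)/(516×10⁻⁹) = 3.850×10⁻¹⁹ J.
Energy delivered: (320 mW)(5202 s) = 1665 J.
Photons incident: 1665 / 3.850×10⁻¹⁹ = 4.325×10²¹, i.e. 4.325×10²¹/6.022×10²³ = 0.007182 mol.
Photons absorbed: 0.698 × 0.007182 = 0.005013 mol.
Product formed: 0.78 × 0.005013 = 0.003910 mol.
Rate: 0.003910 mol / (5202 s × 0.215 L) = 3.5×10⁻⁶ M s⁻¹.

3.5×10⁻⁶ M s⁻¹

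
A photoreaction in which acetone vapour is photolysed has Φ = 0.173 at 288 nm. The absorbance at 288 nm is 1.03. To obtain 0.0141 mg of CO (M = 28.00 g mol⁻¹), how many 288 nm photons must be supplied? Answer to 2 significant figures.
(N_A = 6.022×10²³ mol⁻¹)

1.9×10¹⁸ photons

Product: 0.0141 mg / 28.00 g mol⁻¹ = 5.036×10⁻⁷ mol.
Photons that must be absorbed: 5.036×10⁻⁷ / 0.173 = 2.911×10⁻⁶ mol.
Fraction absorbed: 1 − 10^(−1.03) = 0.9067.
Incident photons needed: 2.911×10⁻⁶ / 0.9067 = 3.211×10⁻⁶ mol.
Photon count: 3.211×10⁻⁶ × 6.022×10²³ = 1.9×10¹⁸.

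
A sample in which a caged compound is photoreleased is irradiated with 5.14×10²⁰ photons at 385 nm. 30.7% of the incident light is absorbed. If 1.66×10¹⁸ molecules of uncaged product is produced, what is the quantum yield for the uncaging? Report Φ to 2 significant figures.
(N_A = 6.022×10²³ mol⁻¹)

Φ = 0.011

Product: 1.66×10¹⁸ / 6.022×10²³ = 2.757×10⁻⁶ mol.
Moles of photons: 5.14×10²⁰ / 6.022×10²³ = 8.535×10⁻⁴ mol.
Photons absorbed: 0.307 × 8.535×10⁻⁴ = 2.620×10⁻⁴ mol.
Φ = 2.757×10⁻⁶ mol / 2.620×10⁻⁴ mol photons = 0.011.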